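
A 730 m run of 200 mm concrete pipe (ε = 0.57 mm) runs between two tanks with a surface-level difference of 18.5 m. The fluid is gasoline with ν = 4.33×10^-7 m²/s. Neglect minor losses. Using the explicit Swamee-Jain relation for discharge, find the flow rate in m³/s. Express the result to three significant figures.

Q ≈ 0.0615 m³/s

Swamee-Jain (Type II): Q = -0.965·√(gD⁵h_f/L)·ln[ε/(3.7D) + √(3.17ν²L/(gD³h_f))]
√(gD⁵h_f/L) = √(9.81·0.200⁵·18.5/730) = 0.008919
ε/(3.7D) = 7.70×10^-4; √(3.17ν²L/(gD³h_f)) = 1.73×10^-5
Q = -0.965·0.008919·ln(7.876×10^-4) = 0.06151 m³/s
Check: V = 1.96 m/s, Re = 9.04×10^5, f = 0.02602, h_f = 18.6 m ≈ 18.5 m ✓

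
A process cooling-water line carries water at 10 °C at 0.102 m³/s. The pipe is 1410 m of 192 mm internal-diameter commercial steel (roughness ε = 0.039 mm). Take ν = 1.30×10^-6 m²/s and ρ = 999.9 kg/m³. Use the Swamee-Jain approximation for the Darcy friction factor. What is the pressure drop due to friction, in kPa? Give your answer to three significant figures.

V = 4Q/(πD²) = 4·0.102/(π·0.192²) = 3.523 m/s
Re = VD/ν = 3.523·0.192/1.30×10^-6 = 5.20×10^5 → turbulent
ε/D = 0.039/192 = 2.03×10^-4
Swamee-Jain: f = 0.01549
h_f = f(L/D)V²/(2g) = 0.01549·(1410/0.192)·3.523²/(2·9.81) = 71.95 m
Δp = ρg·h_f = 999.9·9.81·71.95 = 705.8 kPa

Δp ≈ 706 kPa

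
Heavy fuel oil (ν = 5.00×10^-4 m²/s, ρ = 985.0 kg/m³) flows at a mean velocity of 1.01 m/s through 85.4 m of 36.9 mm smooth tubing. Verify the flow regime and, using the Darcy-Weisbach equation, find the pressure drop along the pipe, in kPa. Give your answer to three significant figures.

Δp ≈ 998 kPa

Re = VD/ν = 1.01·0.03690/5.00×10^-4 = 74.5 → laminar (Re < 2300)
f = 64/Re = 0.8586
h_f = f(L/D)V²/(2g) = 0.8586·(85.4/0.03690)·1.01²/(2·9.81) = 103.3 m
Δp = ρg·h_f = 985.0·9.81·103.3 = 998.3 kPa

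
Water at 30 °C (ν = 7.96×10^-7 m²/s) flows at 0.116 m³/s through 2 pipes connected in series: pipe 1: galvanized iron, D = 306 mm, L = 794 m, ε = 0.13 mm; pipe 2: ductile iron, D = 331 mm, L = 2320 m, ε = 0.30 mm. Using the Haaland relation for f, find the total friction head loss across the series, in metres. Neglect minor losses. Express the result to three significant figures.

H ≈ 18.4 m

Pipe 1: V = 1.577 m/s, Re = 6.06×10^5, ε/D = 4.25×10^-4, f = 0.01693, h_1 = f(L/D)V²/2g = 5.570 m
Pipe 2: V = 1.348 m/s, Re = 5.61×10^5, ε/D = 9.06×10^-4, f = 0.01971, h_2 = f(L/D)V²/2g = 12.80 m
Series → Q common, losses add: H = Σh = 18.37 m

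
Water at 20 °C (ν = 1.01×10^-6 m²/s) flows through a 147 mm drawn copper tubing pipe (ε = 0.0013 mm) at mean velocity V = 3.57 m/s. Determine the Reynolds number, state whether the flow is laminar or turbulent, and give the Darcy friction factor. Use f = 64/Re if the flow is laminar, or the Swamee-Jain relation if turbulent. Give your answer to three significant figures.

Re = VD/ν = 3.570·0.147/1.01×10^-6 = 5.20×10^5
Re > 4000 → turbulent; ε/D = 8.84×10^-6
Swamee-Jain: f = 0.01315

Re ≈ 5.20×10^5; turbulent; f ≈ 0.0131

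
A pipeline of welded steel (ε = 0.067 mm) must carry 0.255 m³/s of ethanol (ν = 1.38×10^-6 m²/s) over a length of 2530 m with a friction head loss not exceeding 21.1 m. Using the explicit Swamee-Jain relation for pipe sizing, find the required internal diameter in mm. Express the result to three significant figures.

D ≈ 400 mm

Swamee-Jain (Type III): D = 0.66·[ε^1.25·(LQ²/(gh_f))^4.75 + ν·Q^9.4·(L/(gh_f))^5.2]^0.04
LQ²/(gh_f) = 0.7948; L/(gh_f) = 12.22
Term 1 = ε^1.25·(…)^4.75 = 2.04×10^-6; Term 2 = ν·Q^9.4·(…)^5.2 = 1.64×10^-6
D = 0.66·(2.04×10^-6 + 1.64×10^-6)^0.04 = 0.4001 m = 400 mm
Check: V = 2.03 m/s, Re = 5.88×10^5, f = 0.01498, h_f = 19.9 m ≈ 21.1 m ✓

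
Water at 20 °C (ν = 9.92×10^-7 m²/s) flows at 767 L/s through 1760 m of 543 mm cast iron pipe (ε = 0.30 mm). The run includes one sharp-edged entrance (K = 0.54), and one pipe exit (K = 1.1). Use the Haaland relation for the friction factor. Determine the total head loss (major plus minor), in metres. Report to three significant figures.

V = 4Q/(πD²) = 3.312 m/s; V²/2g = 0.5591 m
Re = 1.81×10^6, ε/D = 5.52×10^-4 → f = 0.01734 (Haaland)
Major: h_f = f(L/D)·V²/2g = 0.01734·3241·0.5591 = 31.43 m
Minor: ΣK = 1.64; h_m = ΣK·V²/2g = 0.9170 m
Total H_L = 31.43 + 0.9170 = 32.35 m

H_L ≈ 32.3 m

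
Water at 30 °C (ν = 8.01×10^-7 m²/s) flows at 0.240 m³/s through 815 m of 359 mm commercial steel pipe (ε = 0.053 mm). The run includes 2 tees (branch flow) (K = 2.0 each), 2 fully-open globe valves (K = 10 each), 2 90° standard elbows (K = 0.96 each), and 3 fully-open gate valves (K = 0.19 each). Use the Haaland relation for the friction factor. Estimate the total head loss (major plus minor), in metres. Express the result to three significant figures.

V = 4Q/(πD²) = 2.371 m/s; V²/2g = 0.2865 m
Re = 1.06×10^6, ε/D = 1.48×10^-4 → f = 0.01392 (Haaland)
Major: h_f = f(L/D)·V²/2g = 0.01392·2270·0.2865 = 9.057 m
Minor: ΣK = 26.5; h_m = ΣK·V²/2g = 7.590 m
Total H_L = 9.057 + 7.590 = 16.65 m

H_L ≈ 16.6 m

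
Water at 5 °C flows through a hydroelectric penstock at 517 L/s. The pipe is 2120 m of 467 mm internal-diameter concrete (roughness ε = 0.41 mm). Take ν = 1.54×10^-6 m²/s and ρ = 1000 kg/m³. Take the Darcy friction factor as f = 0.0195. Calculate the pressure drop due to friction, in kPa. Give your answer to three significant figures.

Δp ≈ 403 kPa

V = 4Q/(πD²) = 4·0.517/(π·0.467²) = 3.018 m/s
h_f = f(L/D)V²/(2g) = 0.01950·(2120/0.467)·3.018²/(2·9.81) = 41.10 m
Δp = ρg·h_f = 1000·9.81·41.10 = 403.2 kPa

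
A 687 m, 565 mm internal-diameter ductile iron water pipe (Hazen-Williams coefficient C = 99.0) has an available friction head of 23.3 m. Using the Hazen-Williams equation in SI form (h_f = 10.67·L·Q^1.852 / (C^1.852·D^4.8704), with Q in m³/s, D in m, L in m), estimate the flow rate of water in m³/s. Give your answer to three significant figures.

Rearranging: Q = [h_f·C^1.852·D^4.8704 / (10.67·L)]^(1/1.852)
Q = [23.3·99.0^1.852·0.565^4.8704 / (10.67·687)]^0.540 = 0.9883 m³/s

Q ≈ 0.988 m³/s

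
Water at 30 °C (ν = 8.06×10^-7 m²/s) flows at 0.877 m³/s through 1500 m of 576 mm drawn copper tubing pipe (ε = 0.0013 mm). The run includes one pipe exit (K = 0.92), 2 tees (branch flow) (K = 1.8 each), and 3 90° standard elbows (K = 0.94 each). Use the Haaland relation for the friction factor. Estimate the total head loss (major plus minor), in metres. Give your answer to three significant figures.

V = 4Q/(πD²) = 3.366 m/s; V²/2g = 0.5773 m
Re = 2.41×10^6, ε/D = 2.26×10^-6 → f = 0.01012 (Haaland)
Major: h_f = f(L/D)·V²/2g = 0.01012·2604·0.5773 = 15.21 m
Minor: ΣK = 7.34; h_m = ΣK·V²/2g = 4.238 m
Total H_L = 15.21 + 4.238 = 19.45 m

H_L ≈ 19.4 m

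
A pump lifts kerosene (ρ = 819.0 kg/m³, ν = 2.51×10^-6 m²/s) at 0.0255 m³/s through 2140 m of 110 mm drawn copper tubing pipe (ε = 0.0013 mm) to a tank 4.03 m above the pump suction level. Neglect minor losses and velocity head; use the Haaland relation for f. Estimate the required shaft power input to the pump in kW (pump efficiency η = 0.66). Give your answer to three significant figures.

P_shaft ≈ 39.6 kW

V = 4Q/(πD²) = 2.683 m/s; Re = 1.18×10^5; ε/D = 1.18×10^-5; f = 0.01728
h_f = f(L/D)V²/2g = 123.4 m
Total head H = z + h_f = 4.03 + 123.4 = 127.4 m
P_hyd = ρgQH = 819.0·9.81·0.0255·127.4 = 26.11 kW
P_shaft = P_hyd/η = 26.11/0.66 = 39.56 kW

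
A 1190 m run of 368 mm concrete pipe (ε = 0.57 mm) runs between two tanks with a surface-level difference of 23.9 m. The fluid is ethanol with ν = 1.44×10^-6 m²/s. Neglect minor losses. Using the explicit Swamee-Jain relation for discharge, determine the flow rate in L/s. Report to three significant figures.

Swamee-Jain (Type II): Q = -0.965·√(gD⁵h_f/L)·ln[ε/(3.7D) + √(3.17ν²L/(gD³h_f))]
√(gD⁵h_f/L) = √(9.81·0.368⁵·23.9/1190) = 0.03647
ε/(3.7D) = 4.19×10^-4; √(3.17ν²L/(gD³h_f)) = 2.59×10^-5
Q = -0.965·0.03647·ln(4.445×10^-4) = 0.2716 m³/s
Check: V = 2.55 m/s, Re = 6.53×10^5, f = 0.02235, h_f = 24.0 m ≈ 23.9 m ✓

Q ≈ 272 L/s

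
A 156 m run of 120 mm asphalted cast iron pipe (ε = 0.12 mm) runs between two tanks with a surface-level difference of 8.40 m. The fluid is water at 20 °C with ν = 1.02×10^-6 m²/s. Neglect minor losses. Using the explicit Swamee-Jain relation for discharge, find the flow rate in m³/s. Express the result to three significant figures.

Swamee-Jain (Type II): Q = -0.965·√(gD⁵h_f/L)·ln[ε/(3.7D) + √(3.17ν²L/(gD³h_f))]
√(gD⁵h_f/L) = √(9.81·0.120⁵·8.40/156) = 0.003625
ε/(3.7D) = 2.70×10^-4; √(3.17ν²L/(gD³h_f)) = 6.01×10^-5
Q = -0.965·0.003625·ln(3.304×10^-4) = 0.02804 m³/s
Check: V = 2.48 m/s, Re = 2.92×10^5, f = 0.02077, h_f = 8.46 m ≈ 8.40 m ✓

Q ≈ 0.0280 m³/s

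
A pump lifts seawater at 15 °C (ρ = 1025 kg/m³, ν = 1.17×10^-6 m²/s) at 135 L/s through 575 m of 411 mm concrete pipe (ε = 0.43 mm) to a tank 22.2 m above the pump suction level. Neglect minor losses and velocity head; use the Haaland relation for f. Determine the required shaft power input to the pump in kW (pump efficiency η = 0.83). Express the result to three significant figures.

V = 4Q/(πD²) = 1.018 m/s; Re = 3.57×10^5; ε/D = 0.00105; f = 0.02059
h_f = f(L/D)V²/2g = 1.520 m
Total head H = z + h_f = 22.2 + 1.520 = 23.72 m
P_hyd = ρgQH = 1025·9.81·0.135·23.72 = 32.20 kW
P_shaft = P_hyd/η = 32.20/0.83 = 38.79 kW

P_shaft ≈ 38.8 kW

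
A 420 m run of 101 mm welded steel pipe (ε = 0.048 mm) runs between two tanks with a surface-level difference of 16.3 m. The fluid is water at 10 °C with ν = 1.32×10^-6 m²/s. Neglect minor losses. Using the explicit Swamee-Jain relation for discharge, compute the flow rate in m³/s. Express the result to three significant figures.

Q ≈ 0.0160 m³/s

Swamee-Jain (Type II): Q = -0.965·√(gD⁵h_f/L)·ln[ε/(3.7D) + √(3.17ν²L/(gD³h_f))]
√(gD⁵h_f/L) = √(9.81·0.101⁵·16.3/420) = 0.002000
ε/(3.7D) = 1.28×10^-4; √(3.17ν²L/(gD³h_f)) = 1.19×10^-4
Q = -0.965·0.002000·ln(2.471×10^-4) = 0.01603 m³/s
Check: V = 2.00 m/s, Re = 1.53×10^5, f = 0.01931, h_f = 16.4 m ≈ 16.3 m ✓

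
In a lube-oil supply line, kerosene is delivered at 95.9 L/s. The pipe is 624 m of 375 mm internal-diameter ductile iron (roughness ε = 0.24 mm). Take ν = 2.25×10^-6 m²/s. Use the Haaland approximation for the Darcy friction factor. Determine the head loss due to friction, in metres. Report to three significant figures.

V = 4Q/(πD²) = 4·0.0959/(π·0.375²) = 0.8683 m/s
Re = VD/ν = 0.8683·0.375/2.25×10^-6 = 1.45×10^5 → turbulent
ε/D = 0.24/375 = 6.40×10^-4
Haaland: f = 0.01987
h_f = f(L/D)V²/(2g) = 0.01987·(624/0.375)·0.8683²/(2·9.81) = 1.270 m

h_f ≈ 1.27 m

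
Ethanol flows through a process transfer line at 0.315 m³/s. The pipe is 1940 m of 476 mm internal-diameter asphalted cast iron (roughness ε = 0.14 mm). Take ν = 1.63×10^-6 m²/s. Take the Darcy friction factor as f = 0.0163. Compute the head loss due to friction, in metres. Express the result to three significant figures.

h_f ≈ 10.6 m

V = 4Q/(πD²) = 4·0.315/(π·0.476²) = 1.770 m/s
h_f = f(L/D)V²/(2g) = 0.01630·(1940/0.476)·1.770²/(2·9.81) = 10.61 m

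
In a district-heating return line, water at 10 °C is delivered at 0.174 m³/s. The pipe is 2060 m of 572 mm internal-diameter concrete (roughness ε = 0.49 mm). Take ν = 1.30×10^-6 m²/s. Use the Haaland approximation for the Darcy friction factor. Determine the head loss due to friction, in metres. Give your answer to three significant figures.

V = 4Q/(πD²) = 4·0.174/(π·0.572²) = 0.6771 m/s
Re = VD/ν = 0.6771·0.572/1.30×10^-6 = 2.98×10^5 → turbulent
ε/D = 0.49/572 = 8.57×10^-4
Haaland: f = 0.01990
h_f = f(L/D)V²/(2g) = 0.01990·(2060/0.572)·0.6771²/(2·9.81) = 1.675 m

h_f ≈ 1.68 m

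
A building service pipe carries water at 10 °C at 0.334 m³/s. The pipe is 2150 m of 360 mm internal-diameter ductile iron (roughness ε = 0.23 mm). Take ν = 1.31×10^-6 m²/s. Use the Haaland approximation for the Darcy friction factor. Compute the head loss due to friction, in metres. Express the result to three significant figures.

h_f ≈ 59.3 m

V = 4Q/(πD²) = 4·0.334/(π·0.360²) = 3.281 m/s
Re = VD/ν = 3.281·0.360/1.31×10^-6 = 9.02×10^5 → turbulent
ε/D = 0.23/360 = 6.39×10^-4
Haaland: f = 0.01810
h_f = f(L/D)V²/(2g) = 0.01810·(2150/0.360)·3.281²/(2·9.81) = 59.32 m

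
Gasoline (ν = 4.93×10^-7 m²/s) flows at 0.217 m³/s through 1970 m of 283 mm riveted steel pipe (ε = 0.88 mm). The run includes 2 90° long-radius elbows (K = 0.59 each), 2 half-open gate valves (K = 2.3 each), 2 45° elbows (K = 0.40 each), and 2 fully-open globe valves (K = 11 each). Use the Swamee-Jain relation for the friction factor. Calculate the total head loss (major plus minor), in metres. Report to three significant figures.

H_L ≈ 129 m

V = 4Q/(πD²) = 3.450 m/s; V²/2g = 0.6066 m
Re = 1.98×10^6, ε/D = 0.00311 → f = 0.02654 (Swamee-Jain)
Major: h_f = f(L/D)·V²/2g = 0.02654·6961·0.6066 = 112.1 m
Minor: ΣK = 28.6; h_m = ΣK·V²/2g = 17.34 m
Total H_L = 112.1 + 17.34 = 129.4 m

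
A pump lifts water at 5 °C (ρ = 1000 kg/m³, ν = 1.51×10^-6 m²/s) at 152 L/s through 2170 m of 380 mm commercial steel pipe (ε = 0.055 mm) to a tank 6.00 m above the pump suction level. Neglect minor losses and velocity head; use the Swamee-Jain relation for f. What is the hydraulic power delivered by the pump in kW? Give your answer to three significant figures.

P_hyd ≈ 21.1 kW

V = 4Q/(πD²) = 1.340 m/s; Re = 3.37×10^5; ε/D = 1.45×10^-4; f = 0.01562
h_f = f(L/D)V²/2g = 8.167 m
Total head H = z + h_f = 6.00 + 8.167 = 14.17 m
P_hyd = ρgQH = 1000·9.81·0.152·14.17 = 21.12 kW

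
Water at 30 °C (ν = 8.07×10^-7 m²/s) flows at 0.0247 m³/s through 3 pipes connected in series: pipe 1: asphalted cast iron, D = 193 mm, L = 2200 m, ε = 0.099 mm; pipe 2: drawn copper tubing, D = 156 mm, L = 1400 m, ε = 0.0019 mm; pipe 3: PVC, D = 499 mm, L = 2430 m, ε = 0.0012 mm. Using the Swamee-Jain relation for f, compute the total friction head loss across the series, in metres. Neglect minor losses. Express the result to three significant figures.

Pipe 1: V = 0.8443 m/s, Re = 2.02×10^5, ε/D = 5.13×10^-4, f = 0.01899, h_1 = f(L/D)V²/2g = 7.863 m
Pipe 2: V = 1.292 m/s, Re = 2.50×10^5, ε/D = 1.22×10^-5, f = 0.01501, h_2 = f(L/D)V²/2g = 11.46 m
Pipe 3: V = 0.1263 m/s, Re = 7.81×10^4, ε/D = 2.40×10^-6, f = 0.01884, h_3 = f(L/D)V²/2g = 0.07457 m
Series → Q common, losses add: H = Σh = 19.40 m

H ≈ 19.4 m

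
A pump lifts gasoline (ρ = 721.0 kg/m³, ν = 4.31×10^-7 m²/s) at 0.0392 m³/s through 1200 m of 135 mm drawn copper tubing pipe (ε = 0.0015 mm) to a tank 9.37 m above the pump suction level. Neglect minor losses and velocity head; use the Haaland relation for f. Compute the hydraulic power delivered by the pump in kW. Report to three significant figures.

P_hyd ≈ 14.0 kW

V = 4Q/(πD²) = 2.739 m/s; Re = 8.58×10^5; ε/D = 1.11×10^-5; f = 0.01207
h_f = f(L/D)V²/2g = 41.02 m
Total head H = z + h_f = 9.37 + 41.02 = 50.39 m
P_hyd = ρgQH = 721.0·9.81·0.0392·50.39 = 13.97 kW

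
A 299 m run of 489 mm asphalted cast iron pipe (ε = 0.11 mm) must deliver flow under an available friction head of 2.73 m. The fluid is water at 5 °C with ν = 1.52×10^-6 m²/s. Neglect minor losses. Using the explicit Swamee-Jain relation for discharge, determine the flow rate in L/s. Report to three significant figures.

Q ≈ 451 L/s

Swamee-Jain (Type II): Q = -0.965·√(gD⁵h_f/L)·ln[ε/(3.7D) + √(3.17ν²L/(gD³h_f))]
√(gD⁵h_f/L) = √(9.81·0.489⁵·2.73/299) = 0.05004
ε/(3.7D) = 6.08×10^-5; √(3.17ν²L/(gD³h_f)) = 2.64×10^-5
Q = -0.965·0.05004·ln(8.724×10^-5) = 0.4514 m³/s
Check: V = 2.40 m/s, Re = 7.73×10^5, f = 0.01526, h_f = 2.75 m ≈ 2.73 m ✓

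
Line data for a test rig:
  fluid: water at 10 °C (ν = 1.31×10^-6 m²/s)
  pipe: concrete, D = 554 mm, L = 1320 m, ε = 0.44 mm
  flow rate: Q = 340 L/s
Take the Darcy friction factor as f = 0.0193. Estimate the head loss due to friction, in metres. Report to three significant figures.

h_f ≈ 4.66 m

V = 4Q/(πD²) = 4·0.340/(π·0.554²) = 1.410 m/s
h_f = f(L/D)V²/(2g) = 0.01930·(1320/0.554)·1.410²/(2·9.81) = 4.663 m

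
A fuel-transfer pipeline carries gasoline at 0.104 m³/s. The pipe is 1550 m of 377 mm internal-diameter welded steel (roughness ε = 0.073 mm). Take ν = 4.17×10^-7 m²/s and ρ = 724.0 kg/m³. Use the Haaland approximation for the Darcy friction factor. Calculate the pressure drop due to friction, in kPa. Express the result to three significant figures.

V = 4Q/(πD²) = 4·0.104/(π·0.377²) = 0.9317 m/s
Re = VD/ν = 0.9317·0.377/4.17×10^-7 = 8.42×10^5 → turbulent
ε/D = 0.073/377 = 1.94×10^-4
Haaland: f = 0.01467
h_f = f(L/D)V²/(2g) = 0.01467·(1550/0.377)·0.9317²/(2·9.81) = 2.668 m
Δp = ρg·h_f = 724.0·9.81·2.668 = 18.95 kPa

Δp ≈ 19.0 kPa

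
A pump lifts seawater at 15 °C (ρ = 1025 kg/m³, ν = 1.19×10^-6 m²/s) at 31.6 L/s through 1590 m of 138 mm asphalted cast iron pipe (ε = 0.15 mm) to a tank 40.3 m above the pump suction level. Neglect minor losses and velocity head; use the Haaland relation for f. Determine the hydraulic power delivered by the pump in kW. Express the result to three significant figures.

P_hyd ≈ 30.3 kW

V = 4Q/(πD²) = 2.113 m/s; Re = 2.45×10^5; ε/D = 0.00109; f = 0.02105
h_f = f(L/D)V²/2g = 55.18 m
Total head H = z + h_f = 40.3 + 55.18 = 95.48 m
P_hyd = ρgQH = 1025·9.81·0.0316·95.48 = 30.34 kW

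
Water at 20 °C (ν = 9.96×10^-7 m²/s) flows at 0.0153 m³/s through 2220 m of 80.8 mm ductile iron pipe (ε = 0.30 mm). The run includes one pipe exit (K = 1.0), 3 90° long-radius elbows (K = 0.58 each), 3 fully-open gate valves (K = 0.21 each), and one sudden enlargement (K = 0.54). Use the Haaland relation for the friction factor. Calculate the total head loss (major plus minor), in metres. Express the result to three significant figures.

V = 4Q/(πD²) = 2.984 m/s; V²/2g = 0.4538 m
Re = 2.42×10^5, ε/D = 0.00371 → f = 0.02829 (Haaland)
Major: h_f = f(L/D)·V²/2g = 0.02829·27475·0.4538 = 352.8 m
Minor: ΣK = 3.91; h_m = ΣK·V²/2g = 1.774 m
Total H_L = 352.8 + 1.774 = 354.6 m

H_L ≈ 355 m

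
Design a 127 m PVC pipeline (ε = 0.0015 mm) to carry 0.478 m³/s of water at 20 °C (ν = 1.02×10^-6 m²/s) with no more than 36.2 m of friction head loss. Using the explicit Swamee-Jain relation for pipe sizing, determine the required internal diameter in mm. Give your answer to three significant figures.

Swamee-Jain (Type III): D = 0.66·[ε^1.25·(LQ²/(gh_f))^4.75 + ν·Q^9.4·(L/(gh_f))^5.2]^0.04
LQ²/(gh_f) = 0.08171; L/(gh_f) = 0.3576
Term 1 = ε^1.25·(…)^4.75 = 3.58×10^-13; Term 2 = ν·Q^9.4·(…)^5.2 = 4.71×10^-12
D = 0.66·(3.58×10^-13 + 4.71×10^-12)^0.04 = 0.2332 m = 233 mm
Check: V = 11.2 m/s, Re = 2.56×10^6, f = 0.01026, h_f = 35.6 m ≈ 36.2 m ✓

D ≈ 233 mm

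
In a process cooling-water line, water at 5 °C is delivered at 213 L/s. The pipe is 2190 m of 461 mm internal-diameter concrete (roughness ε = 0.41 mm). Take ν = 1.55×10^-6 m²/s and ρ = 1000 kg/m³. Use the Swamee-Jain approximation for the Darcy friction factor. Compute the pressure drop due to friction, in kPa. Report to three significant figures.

V = 4Q/(πD²) = 4·0.213/(π·0.461²) = 1.276 m/s
Re = VD/ν = 1.276·0.461/1.55×10^-6 = 3.80×10^5 → turbulent
ε/D = 0.41/461 = 8.89×10^-4
Swamee-Jain: f = 0.02006
h_f = f(L/D)V²/(2g) = 0.02006·(2190/0.461)·1.276²/(2·9.81) = 7.910 m
Δp = ρg·h_f = 1000·9.81·7.910 = 77.60 kPa

Δp ≈ 77.6 kPa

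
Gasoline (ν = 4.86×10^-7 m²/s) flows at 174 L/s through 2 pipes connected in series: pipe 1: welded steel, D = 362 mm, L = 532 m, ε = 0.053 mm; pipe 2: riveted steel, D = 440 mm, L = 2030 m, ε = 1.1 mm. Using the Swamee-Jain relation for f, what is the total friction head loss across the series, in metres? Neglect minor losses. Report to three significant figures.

H ≈ 10.7 m

Pipe 1: V = 1.691 m/s, Re = 1.26×10^6, ε/D = 1.46×10^-4, f = 0.01394, h_1 = f(L/D)V²/2g = 2.983 m
Pipe 2: V = 1.144 m/s, Re = 1.04×10^6, ε/D = 0.00250, f = 0.02510, h_2 = f(L/D)V²/2g = 7.728 m
Series → Q common, losses add: H = Σh = 10.71 m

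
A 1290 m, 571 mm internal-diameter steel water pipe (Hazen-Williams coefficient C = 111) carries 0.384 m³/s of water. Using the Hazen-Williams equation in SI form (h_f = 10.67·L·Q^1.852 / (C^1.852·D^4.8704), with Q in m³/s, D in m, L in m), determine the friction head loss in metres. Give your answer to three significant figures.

h_f = 10.67·1290·0.384^1.852 / (111^1.852·0.571^4.8704) = 5.838 m

h_f ≈ 5.84 m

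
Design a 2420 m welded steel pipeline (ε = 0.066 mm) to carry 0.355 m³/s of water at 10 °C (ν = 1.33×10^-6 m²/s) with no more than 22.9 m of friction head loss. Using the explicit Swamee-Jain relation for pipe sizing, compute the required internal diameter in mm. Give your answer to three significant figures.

D ≈ 442 mm

Swamee-Jain (Type III): D = 0.66·[ε^1.25·(LQ²/(gh_f))^4.75 + ν·Q^9.4·(L/(gh_f))^5.2]^0.04
LQ²/(gh_f) = 1.358; L/(gh_f) = 10.77
Term 1 = ε^1.25·(…)^4.75 = 2.54×10^-5; Term 2 = ν·Q^9.4·(…)^5.2 = 1.84×10^-5
D = 0.66·(2.54×10^-5 + 1.84×10^-5)^0.04 = 0.4418 m = 442 mm
Check: V = 2.32 m/s, Re = 7.69×10^5, f = 0.01445, h_f = 21.6 m ≈ 22.9 m ✓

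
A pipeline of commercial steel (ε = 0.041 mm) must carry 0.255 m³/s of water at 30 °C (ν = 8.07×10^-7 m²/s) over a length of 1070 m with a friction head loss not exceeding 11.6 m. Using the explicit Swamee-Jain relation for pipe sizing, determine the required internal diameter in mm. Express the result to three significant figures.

D ≈ 371 mm

Swamee-Jain (Type III): D = 0.66·[ε^1.25·(LQ²/(gh_f))^4.75 + ν·Q^9.4·(L/(gh_f))^5.2]^0.04
LQ²/(gh_f) = 0.6114; L/(gh_f) = 9.403
Term 1 = ε^1.25·(…)^4.75 = 3.17×10^-7; Term 2 = ν·Q^9.4·(…)^5.2 = 2.45×10^-7
D = 0.66·(3.17×10^-7 + 2.45×10^-7)^0.04 = 0.3711 m = 371 mm
Check: V = 2.36 m/s, Re = 1.08×10^6, f = 0.01357, h_f = 11.1 m ≈ 11.6 m ✓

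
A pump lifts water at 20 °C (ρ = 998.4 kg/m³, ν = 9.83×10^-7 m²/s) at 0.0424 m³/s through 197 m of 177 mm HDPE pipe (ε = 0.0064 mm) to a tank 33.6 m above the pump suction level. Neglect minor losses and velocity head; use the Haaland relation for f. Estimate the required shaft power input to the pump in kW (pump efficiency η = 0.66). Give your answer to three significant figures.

P_shaft ≈ 22.7 kW

V = 4Q/(πD²) = 1.723 m/s; Re = 3.10×10^5; ε/D = 3.62×10^-5; f = 0.01457
h_f = f(L/D)V²/2g = 2.454 m
Total head H = z + h_f = 33.6 + 2.454 = 36.05 m
P_hyd = ρgQH = 998.4·9.81·0.0424·36.05 = 14.97 kW
P_shaft = P_hyd/η = 14.97/0.66 = 22.69 kW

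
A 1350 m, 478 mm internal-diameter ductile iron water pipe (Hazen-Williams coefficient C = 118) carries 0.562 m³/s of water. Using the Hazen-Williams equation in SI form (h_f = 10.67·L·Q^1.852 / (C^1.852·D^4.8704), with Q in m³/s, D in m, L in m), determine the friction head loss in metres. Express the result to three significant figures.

h_f = 10.67·1350·0.562^1.852 / (118^1.852·0.478^4.8704) = 26.25 m

h_f ≈ 26.3 m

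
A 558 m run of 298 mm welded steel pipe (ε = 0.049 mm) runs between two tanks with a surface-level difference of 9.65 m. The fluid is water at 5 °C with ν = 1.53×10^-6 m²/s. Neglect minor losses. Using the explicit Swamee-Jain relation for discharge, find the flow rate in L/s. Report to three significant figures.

Q ≈ 181 L/s

Swamee-Jain (Type II): Q = -0.965·√(gD⁵h_f/L)·ln[ε/(3.7D) + √(3.17ν²L/(gD³h_f))]
√(gD⁵h_f/L) = √(9.81·0.298⁵·9.65/558) = 0.01997
ε/(3.7D) = 4.44×10^-5; √(3.17ν²L/(gD³h_f)) = 4.07×10^-5
Q = -0.965·0.01997·ln(8.510×10^-5) = 0.1806 m³/s
Check: V = 2.59 m/s, Re = 5.04×10^5, f = 0.01515, h_f = 9.69 m ≈ 9.65 m ✓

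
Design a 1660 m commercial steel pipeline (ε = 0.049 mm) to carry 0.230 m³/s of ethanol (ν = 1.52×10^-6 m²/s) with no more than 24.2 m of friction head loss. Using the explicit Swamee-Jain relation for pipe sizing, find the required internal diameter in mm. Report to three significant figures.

D ≈ 342 mm

Swamee-Jain (Type III): D = 0.66·[ε^1.25·(LQ²/(gh_f))^4.75 + ν·Q^9.4·(L/(gh_f))^5.2]^0.04
LQ²/(gh_f) = 0.3699; L/(gh_f) = 6.992
Term 1 = ε^1.25·(…)^4.75 = 3.64×10^-8; Term 2 = ν·Q^9.4·(…)^5.2 = 3.75×10^-8
D = 0.66·(3.64×10^-8 + 3.75×10^-8)^0.04 = 0.3422 m = 342 mm
Check: V = 2.50 m/s, Re = 5.63×10^5, f = 0.01478, h_f = 22.8 m ≈ 24.2 m ✓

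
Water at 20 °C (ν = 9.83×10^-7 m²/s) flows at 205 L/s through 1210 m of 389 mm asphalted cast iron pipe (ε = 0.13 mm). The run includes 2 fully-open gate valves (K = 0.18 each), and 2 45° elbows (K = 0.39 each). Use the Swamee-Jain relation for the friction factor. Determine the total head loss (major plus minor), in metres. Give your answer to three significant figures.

H_L ≈ 7.88 m

V = 4Q/(πD²) = 1.725 m/s; V²/2g = 0.1516 m
Re = 6.83×10^5, ε/D = 3.34×10^-4 → f = 0.01634 (Swamee-Jain)
Major: h_f = f(L/D)·V²/2g = 0.01634·3111·0.1516 = 7.707 m
Minor: ΣK = 1.14; h_m = ΣK·V²/2g = 0.1729 m
Total H_L = 7.707 + 0.1729 = 7.880 m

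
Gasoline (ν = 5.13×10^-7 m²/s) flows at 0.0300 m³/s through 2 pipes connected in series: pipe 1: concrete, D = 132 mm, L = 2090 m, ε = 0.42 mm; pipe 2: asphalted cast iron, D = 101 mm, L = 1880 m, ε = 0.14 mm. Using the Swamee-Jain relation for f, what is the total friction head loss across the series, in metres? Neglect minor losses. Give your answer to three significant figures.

Pipe 1: V = 2.192 m/s, Re = 5.64×10^5, ε/D = 0.00318, f = 0.02693, h_1 = f(L/D)V²/2g = 104.5 m
Pipe 2: V = 3.744 m/s, Re = 7.37×10^5, ε/D = 0.00139, f = 0.02172, h_2 = f(L/D)V²/2g = 288.9 m
Series → Q common, losses add: H = Σh = 393.3 m

H ≈ 393 m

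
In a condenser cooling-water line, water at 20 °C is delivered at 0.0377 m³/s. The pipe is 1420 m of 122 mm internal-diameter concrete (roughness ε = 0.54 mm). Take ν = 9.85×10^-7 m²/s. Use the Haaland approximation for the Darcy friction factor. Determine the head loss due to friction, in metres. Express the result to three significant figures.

h_f ≈ 182 m

V = 4Q/(πD²) = 4·0.0377/(π·0.122²) = 3.225 m/s
Re = VD/ν = 3.225·0.122/9.85×10^-7 = 3.99×10^5 → turbulent
ε/D = 0.54/122 = 0.00443
Haaland: f = 0.02957
h_f = f(L/D)V²/(2g) = 0.02957·(1420/0.122)·3.225²/(2·9.81) = 182.5 m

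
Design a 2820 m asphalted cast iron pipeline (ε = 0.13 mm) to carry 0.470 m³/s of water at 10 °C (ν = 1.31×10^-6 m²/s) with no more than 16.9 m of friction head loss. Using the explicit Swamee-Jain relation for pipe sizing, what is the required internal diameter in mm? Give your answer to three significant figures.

Swamee-Jain (Type III): D = 0.66·[ε^1.25·(LQ²/(gh_f))^4.75 + ν·Q^9.4·(L/(gh_f))^5.2]^0.04
LQ²/(gh_f) = 3.757; L/(gh_f) = 17.01
Term 1 = ε^1.25·(…)^4.75 = 0.00747; Term 2 = ν·Q^9.4·(…)^5.2 = 0.00272
D = 0.66·(0.00747 + 0.00272)^0.04 = 0.5494 m = 549 mm
Check: V = 1.98 m/s, Re = 8.32×10^5, f = 0.01531, h_f = 15.7 m ≈ 16.9 m ✓

D ≈ 549 mm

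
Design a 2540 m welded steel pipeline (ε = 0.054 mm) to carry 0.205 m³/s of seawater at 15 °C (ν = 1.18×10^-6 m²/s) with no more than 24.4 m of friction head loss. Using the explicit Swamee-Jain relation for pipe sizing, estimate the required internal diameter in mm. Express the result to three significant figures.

D ≈ 355 mm

Swamee-Jain (Type III): D = 0.66·[ε^1.25·(LQ²/(gh_f))^4.75 + ν·Q^9.4·(L/(gh_f))^5.2]^0.04
LQ²/(gh_f) = 0.4459; L/(gh_f) = 10.61
Term 1 = ε^1.25·(…)^4.75 = 9.99×10^-8; Term 2 = ν·Q^9.4·(…)^5.2 = 8.64×10^-8
D = 0.66·(9.99×10^-8 + 8.64×10^-8)^0.04 = 0.3551 m = 355 mm
Check: V = 2.07 m/s, Re = 6.23×10^5, f = 0.01474, h_f = 23.0 m ≈ 24.4 m ✓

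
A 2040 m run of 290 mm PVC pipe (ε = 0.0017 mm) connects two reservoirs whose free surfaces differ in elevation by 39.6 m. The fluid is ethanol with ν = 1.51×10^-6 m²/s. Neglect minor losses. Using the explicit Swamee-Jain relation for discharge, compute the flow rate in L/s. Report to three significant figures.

Q ≈ 193 L/s

Swamee-Jain (Type II): Q = -0.965·√(gD⁵h_f/L)·ln[ε/(3.7D) + √(3.17ν²L/(gD³h_f))]
√(gD⁵h_f/L) = √(9.81·0.290⁵·39.6/2040) = 0.01976
ε/(3.7D) = 1.58×10^-6; √(3.17ν²L/(gD³h_f)) = 3.94×10^-5
Q = -0.965·0.01976·ln(4.103×10^-5) = 0.1926 m³/s
Check: V = 2.92 m/s, Re = 5.60×10^5, f = 0.01293, h_f = 39.4 m ≈ 39.6 m ✓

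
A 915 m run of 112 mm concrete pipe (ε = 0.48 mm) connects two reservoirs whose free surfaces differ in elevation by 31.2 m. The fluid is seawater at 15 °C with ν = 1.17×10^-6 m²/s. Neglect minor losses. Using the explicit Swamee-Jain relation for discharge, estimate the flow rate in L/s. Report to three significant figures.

Swamee-Jain (Type II): Q = -0.965·√(gD⁵h_f/L)·ln[ε/(3.7D) + √(3.17ν²L/(gD³h_f))]
√(gD⁵h_f/L) = √(9.81·0.112⁵·31.2/915) = 0.002428
ε/(3.7D) = 0.00116; √(3.17ν²L/(gD³h_f)) = 9.61×10^-5
Q = -0.965·0.002428·ln(0.001254) = 0.01565 m³/s
Check: V = 1.59 m/s, Re = 1.52×10^5, f = 0.02989, h_f = 31.4 m ≈ 31.2 m ✓

Q ≈ 15.7 L/s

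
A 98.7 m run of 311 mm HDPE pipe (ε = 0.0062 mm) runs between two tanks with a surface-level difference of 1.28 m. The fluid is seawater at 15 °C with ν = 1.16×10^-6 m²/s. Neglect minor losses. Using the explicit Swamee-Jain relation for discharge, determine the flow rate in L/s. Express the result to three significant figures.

Q ≈ 189 L/s

Swamee-Jain (Type II): Q = -0.965·√(gD⁵h_f/L)·ln[ε/(3.7D) + √(3.17ν²L/(gD³h_f))]
√(gD⁵h_f/L) = √(9.81·0.311⁵·1.28/98.7) = 0.01924
ε/(3.7D) = 5.39×10^-6; √(3.17ν²L/(gD³h_f)) = 3.34×10^-5
Q = -0.965·0.01924·ln(3.877×10^-5) = 0.1886 m³/s
Check: V = 2.48 m/s, Re = 6.66×10^5, f = 0.01282, h_f = 1.28 m ≈ 1.28 m ✓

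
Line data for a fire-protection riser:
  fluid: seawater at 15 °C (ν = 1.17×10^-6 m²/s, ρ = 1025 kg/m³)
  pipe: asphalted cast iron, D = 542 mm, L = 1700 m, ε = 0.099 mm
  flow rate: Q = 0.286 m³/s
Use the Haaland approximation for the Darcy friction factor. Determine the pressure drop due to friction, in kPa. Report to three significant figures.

Δp ≈ 36.9 kPa

V = 4Q/(πD²) = 4·0.286/(π·0.542²) = 1.240 m/s
Re = VD/ν = 1.240·0.542/1.17×10^-6 = 5.74×10^5 → turbulent
ε/D = 0.099/542 = 1.83×10^-4
Haaland: f = 0.01495
h_f = f(L/D)V²/(2g) = 0.01495·(1700/0.542)·1.240²/(2·9.81) = 3.672 m
Δp = ρg·h_f = 1025·9.81·3.672 = 36.93 kPa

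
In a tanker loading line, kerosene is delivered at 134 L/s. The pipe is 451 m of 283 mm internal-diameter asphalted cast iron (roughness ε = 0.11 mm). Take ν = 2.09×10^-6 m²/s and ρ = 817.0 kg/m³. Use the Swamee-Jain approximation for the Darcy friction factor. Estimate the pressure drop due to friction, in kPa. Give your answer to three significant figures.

V = 4Q/(πD²) = 4·0.134/(π·0.283²) = 2.130 m/s
Re = VD/ν = 2.130·0.283/2.09×10^-6 = 2.88×10^5 → turbulent
ε/D = 0.11/283 = 3.89×10^-4
Swamee-Jain: f = 0.01771
h_f = f(L/D)V²/(2g) = 0.01771·(451/0.283)·2.130²/(2·9.81) = 6.529 m
Δp = ρg·h_f = 817.0·9.81·6.529 = 52.33 kPa

Δp ≈ 52.3 kPa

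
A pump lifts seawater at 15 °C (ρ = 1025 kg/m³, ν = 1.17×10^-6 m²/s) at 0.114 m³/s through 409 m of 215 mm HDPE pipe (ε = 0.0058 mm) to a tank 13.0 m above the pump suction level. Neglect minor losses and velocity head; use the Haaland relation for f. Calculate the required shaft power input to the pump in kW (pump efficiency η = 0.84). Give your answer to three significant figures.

P_shaft ≈ 34.8 kW

V = 4Q/(πD²) = 3.140 m/s; Re = 5.77×10^5; ε/D = 2.70×10^-5; f = 0.01309
h_f = f(L/D)V²/2g = 12.51 m
Total head H = z + h_f = 13.0 + 12.51 = 25.51 m
P_hyd = ρgQH = 1025·9.81·0.114·25.51 = 29.25 kW
P_shaft = P_hyd/η = 29.25/0.84 = 34.82 kW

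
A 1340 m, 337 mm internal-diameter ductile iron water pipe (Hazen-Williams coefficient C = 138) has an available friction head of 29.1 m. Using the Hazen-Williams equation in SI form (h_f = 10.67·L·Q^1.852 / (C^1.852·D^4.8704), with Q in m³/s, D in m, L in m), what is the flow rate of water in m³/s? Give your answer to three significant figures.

Q ≈ 0.278 m³/s

Rearranging: Q = [h_f·C^1.852·D^4.8704 / (10.67·L)]^(1/1.852)
Q = [29.1·138^1.852·0.337^4.8704 / (10.67·1340)]^0.540 = 0.2782 m³/s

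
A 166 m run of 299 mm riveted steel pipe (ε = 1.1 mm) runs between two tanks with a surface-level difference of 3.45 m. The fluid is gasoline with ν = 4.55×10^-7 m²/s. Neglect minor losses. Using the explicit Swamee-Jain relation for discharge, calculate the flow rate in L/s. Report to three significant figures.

Q ≈ 147 L/s

Swamee-Jain (Type II): Q = -0.965·√(gD⁵h_f/L)·ln[ε/(3.7D) + √(3.17ν²L/(gD³h_f))]
√(gD⁵h_f/L) = √(9.81·0.299⁵·3.45/166) = 0.02207
ε/(3.7D) = 9.94×10^-4; √(3.17ν²L/(gD³h_f)) = 1.10×10^-5
Q = -0.965·0.02207·ln(0.001005) = 0.1470 m³/s
Check: V = 2.09 m/s, Re = 1.38×10^6, f = 0.02787, h_f = 3.46 m ≈ 3.45 m ✓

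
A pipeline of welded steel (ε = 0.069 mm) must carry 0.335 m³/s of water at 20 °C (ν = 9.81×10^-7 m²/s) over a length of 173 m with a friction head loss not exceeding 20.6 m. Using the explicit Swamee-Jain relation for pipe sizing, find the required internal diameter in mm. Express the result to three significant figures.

D ≈ 264 mm

Swamee-Jain (Type III): D = 0.66·[ε^1.25·(LQ²/(gh_f))^4.75 + ν·Q^9.4·(L/(gh_f))^5.2]^0.04
LQ²/(gh_f) = 0.09607; L/(gh_f) = 0.8561
Term 1 = ε^1.25·(…)^4.75 = 9.25×10^-11; Term 2 = ν·Q^9.4·(…)^5.2 = 1.50×10^-11
D = 0.66·(9.25×10^-11 + 1.50×10^-11)^0.04 = 0.2635 m = 264 mm
Check: V = 6.14 m/s, Re = 1.65×10^6, f = 0.01510, h_f = 19.1 m ≈ 20.6 m ✓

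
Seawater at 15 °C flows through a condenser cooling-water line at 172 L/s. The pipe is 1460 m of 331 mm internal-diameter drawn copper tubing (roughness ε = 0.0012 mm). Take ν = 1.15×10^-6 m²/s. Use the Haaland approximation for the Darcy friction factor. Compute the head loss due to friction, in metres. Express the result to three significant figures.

V = 4Q/(πD²) = 4·0.172/(π·0.331²) = 1.999 m/s
Re = VD/ν = 1.999·0.331/1.15×10^-6 = 5.75×10^5 → turbulent
ε/D = 0.0012/331 = 3.63×10^-6
Haaland: f = 0.01278
h_f = f(L/D)V²/(2g) = 0.01278·(1460/0.331)·1.999²/(2·9.81) = 11.48 m

h_f ≈ 11.5 m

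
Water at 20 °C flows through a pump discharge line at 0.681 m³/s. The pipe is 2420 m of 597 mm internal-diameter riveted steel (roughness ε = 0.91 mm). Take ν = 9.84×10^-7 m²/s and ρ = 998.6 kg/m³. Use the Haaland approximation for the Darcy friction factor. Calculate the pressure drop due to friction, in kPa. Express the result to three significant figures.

Δp ≈ 263 kPa

V = 4Q/(πD²) = 4·0.681/(π·0.597²) = 2.433 m/s
Re = VD/ν = 2.433·0.597/9.84×10^-7 = 1.48×10^6 → turbulent
ε/D = 0.91/597 = 0.00152
Haaland: f = 0.02199
h_f = f(L/D)V²/(2g) = 0.02199·(2420/0.597)·2.433²/(2·9.81) = 26.89 m
Δp = ρg·h_f = 998.6·9.81·26.89 = 263.5 kPa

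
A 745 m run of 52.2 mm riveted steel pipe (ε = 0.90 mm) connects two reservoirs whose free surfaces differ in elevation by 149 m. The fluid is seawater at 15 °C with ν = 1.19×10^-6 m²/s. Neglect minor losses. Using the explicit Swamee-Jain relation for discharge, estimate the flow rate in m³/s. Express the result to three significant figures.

Q ≈ 0.00450 m³/s

Swamee-Jain (Type II): Q = -0.965·√(gD⁵h_f/L)·ln[ε/(3.7D) + √(3.17ν²L/(gD³h_f))]
√(gD⁵h_f/L) = √(9.81·0.0522⁵·149/745) = 8.720×10^-4
ε/(3.7D) = 0.00466; √(3.17ν²L/(gD³h_f)) = 1.27×10^-4
Q = -0.965·8.720×10^-4·ln(0.004787) = 0.004495 m³/s
Check: V = 2.10 m/s, Re = 9.21×10^4, f = 0.04670, h_f = 150 m ≈ 149 m ✓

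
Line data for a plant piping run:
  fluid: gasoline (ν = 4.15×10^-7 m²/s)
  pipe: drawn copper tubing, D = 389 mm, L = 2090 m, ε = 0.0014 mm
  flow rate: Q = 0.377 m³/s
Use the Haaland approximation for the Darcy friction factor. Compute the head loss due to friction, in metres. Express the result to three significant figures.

V = 4Q/(πD²) = 4·0.377/(π·0.389²) = 3.172 m/s
Re = VD/ν = 3.172·0.389/4.15×10^-7 = 2.97×10^6 → turbulent
ε/D = 0.0014/389 = 3.60×10^-6
Haaland: f = 0.009855
h_f = f(L/D)V²/(2g) = 0.009855·(2090/0.389)·3.172²/(2·9.81) = 27.15 m

h_f ≈ 27.2 m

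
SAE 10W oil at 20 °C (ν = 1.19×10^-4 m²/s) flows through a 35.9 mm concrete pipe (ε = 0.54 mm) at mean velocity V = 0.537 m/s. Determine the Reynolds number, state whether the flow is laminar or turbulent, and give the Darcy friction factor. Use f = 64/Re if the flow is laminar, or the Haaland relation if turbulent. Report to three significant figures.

Re = VD/ν = 0.5370·0.0359/1.19×10^-4 = 162
Re < 2300 → laminar → f = 64/Re = 0.3951

Re ≈ 162; laminar; f = 64/Re ≈ 0.395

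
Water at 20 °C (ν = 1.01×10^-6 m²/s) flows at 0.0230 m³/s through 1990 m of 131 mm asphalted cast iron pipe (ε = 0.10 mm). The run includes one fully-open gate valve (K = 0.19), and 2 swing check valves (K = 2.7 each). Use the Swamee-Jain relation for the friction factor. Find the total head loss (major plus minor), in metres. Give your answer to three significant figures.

H_L ≈ 46.1 m

V = 4Q/(πD²) = 1.706 m/s; V²/2g = 0.1484 m
Re = 2.21×10^5, ε/D = 7.63×10^-4 → f = 0.02006 (Swamee-Jain)
Major: h_f = f(L/D)·V²/2g = 0.02006·15191·0.1484 = 45.23 m
Minor: ΣK = 5.59; h_m = ΣK·V²/2g = 0.8297 m
Total H_L = 45.23 + 0.8297 = 46.06 m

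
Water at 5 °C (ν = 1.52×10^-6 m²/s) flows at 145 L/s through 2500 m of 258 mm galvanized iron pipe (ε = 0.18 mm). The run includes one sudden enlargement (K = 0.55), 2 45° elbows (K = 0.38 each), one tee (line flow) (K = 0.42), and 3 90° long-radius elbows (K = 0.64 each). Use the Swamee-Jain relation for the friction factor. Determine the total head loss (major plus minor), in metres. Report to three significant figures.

H_L ≈ 73.5 m

V = 4Q/(πD²) = 2.774 m/s; V²/2g = 0.3921 m
Re = 4.71×10^5, ε/D = 6.98×10^-4 → f = 0.01896 (Swamee-Jain)
Major: h_f = f(L/D)·V²/2g = 0.01896·9690·0.3921 = 72.02 m
Minor: ΣK = 3.65; h_m = ΣK·V²/2g = 1.431 m
Total H_L = 72.02 + 1.431 = 73.45 m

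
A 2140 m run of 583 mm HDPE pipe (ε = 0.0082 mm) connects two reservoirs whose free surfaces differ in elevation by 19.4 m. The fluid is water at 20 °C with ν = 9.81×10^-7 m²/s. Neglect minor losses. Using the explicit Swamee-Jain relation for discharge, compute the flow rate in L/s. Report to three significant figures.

Q ≈ 820 L/s

Swamee-Jain (Type II): Q = -0.965·√(gD⁵h_f/L)·ln[ε/(3.7D) + √(3.17ν²L/(gD³h_f))]
√(gD⁵h_f/L) = √(9.81·0.583⁵·19.4/2140) = 0.07739
ε/(3.7D) = 3.80×10^-6; √(3.17ν²L/(gD³h_f)) = 1.32×10^-5
Q = -0.965·0.07739·ln(1.696×10^-5) = 0.8204 m³/s
Check: V = 3.07 m/s, Re = 1.83×10^6, f = 0.01100, h_f = 19.4 m ≈ 19.4 m ✓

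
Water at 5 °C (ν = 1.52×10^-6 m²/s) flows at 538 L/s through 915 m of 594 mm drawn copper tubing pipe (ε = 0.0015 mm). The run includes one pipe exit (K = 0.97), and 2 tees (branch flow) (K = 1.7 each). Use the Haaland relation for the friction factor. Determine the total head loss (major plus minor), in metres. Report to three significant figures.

V = 4Q/(πD²) = 1.941 m/s; V²/2g = 0.1921 m
Re = 7.59×10^5, ε/D = 2.53×10^-6 → f = 0.01218 (Haaland)
Major: h_f = f(L/D)·V²/2g = 0.01218·1540·0.1921 = 3.604 m
Minor: ΣK = 4.37; h_m = ΣK·V²/2g = 0.8395 m
Total H_L = 3.604 + 0.8395 = 4.443 m

H_L ≈ 4.44 m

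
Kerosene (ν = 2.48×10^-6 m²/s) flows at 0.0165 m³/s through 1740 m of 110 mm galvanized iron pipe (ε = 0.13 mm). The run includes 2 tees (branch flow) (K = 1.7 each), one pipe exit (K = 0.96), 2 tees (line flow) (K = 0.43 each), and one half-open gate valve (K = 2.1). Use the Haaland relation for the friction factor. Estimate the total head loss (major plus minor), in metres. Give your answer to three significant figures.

V = 4Q/(πD²) = 1.736 m/s; V²/2g = 0.1536 m
Re = 7.70×10^4, ε/D = 0.00118 → f = 0.02311 (Haaland)
Major: h_f = f(L/D)·V²/2g = 0.02311·15818·0.1536 = 56.15 m
Minor: ΣK = 7.32; h_m = ΣK·V²/2g = 1.125 m
Total H_L = 56.15 + 1.125 = 57.28 m

H_L ≈ 57.3 m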